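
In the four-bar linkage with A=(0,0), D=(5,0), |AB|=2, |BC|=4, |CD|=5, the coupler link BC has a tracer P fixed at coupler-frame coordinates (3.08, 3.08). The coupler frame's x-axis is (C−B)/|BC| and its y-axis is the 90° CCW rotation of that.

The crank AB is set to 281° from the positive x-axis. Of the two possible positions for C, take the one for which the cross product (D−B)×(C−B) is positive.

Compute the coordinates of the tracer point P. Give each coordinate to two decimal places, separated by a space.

A=(0,0), D=(5.00,0)
B = A + 2.00·(cos281°, sin281°) = (0.3816, -1.9633)
|BD| = 5.0183
circle(B,4.00) ∩ circle(D,5.00): a=1.6125, h=3.6606
  candidates: C₊=(0.4335,2.0364) cross=18.370; C₋=(3.2976,-4.7013) cross=-18.370
  mode + wants cross > 0 → take C=(0.4335,2.0364) (cross=18.370)
ex = (C−B)/|BC| = (0.0130,0.9999); ey = (-0.9999,0.0130)
P = B + 3.08·ex + 3.08·ey = (-2.6582,1.1564)

-2.66 1.16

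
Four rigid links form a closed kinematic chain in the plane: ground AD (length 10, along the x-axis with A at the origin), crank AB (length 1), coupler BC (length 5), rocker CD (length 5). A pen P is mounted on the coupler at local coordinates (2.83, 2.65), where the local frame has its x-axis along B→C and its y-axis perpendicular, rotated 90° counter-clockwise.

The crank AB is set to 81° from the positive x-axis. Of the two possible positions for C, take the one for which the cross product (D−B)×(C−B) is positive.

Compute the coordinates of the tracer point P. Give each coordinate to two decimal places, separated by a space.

A=(0,0), D=(10.00,0)
B = A + 1.00·(cos81°, sin81°) = (0.1564, 0.9877)
|BD| = 9.8930
circle(B,5.00) ∩ circle(D,5.00): a=4.9465, h=0.7295
  candidates: C₊=(5.1510,1.2197) cross=7.217; C₋=(5.0054,-0.2320) cross=-7.217
  mode + wants cross > 0 → take C=(5.1510,1.2197) (cross=7.217)
ex = (C−B)/|BC| = (0.9989,0.0464); ey = (-0.0464,0.9989)
P = B + 2.83·ex + 2.65·ey = (2.8604,3.7662)

2.86 3.77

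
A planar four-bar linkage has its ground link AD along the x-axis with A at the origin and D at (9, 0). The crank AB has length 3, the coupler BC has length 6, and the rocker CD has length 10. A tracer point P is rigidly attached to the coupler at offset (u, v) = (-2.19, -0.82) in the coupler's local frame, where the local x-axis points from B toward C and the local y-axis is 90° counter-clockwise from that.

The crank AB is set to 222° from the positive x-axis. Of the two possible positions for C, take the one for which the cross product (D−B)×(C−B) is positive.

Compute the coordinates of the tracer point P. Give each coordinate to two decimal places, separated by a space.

A=(0,0), D=(9.00,0)
B = A + 3.00·(cos222°, sin222°) = (-2.2294, -2.0074)
|BD| = 11.4074
circle(B,6.00) ∩ circle(D,10.00): a=2.8985, h=5.2534
  candidates: C₊=(-0.3006,3.6741) cross=59.928; C₋=(1.5483,-6.6688) cross=-59.928
  mode + wants cross > 0 → take C=(-0.3006,3.6741) (cross=59.928)
ex = (C−B)/|BC| = (0.3215,0.9469); ey = (-0.9469,0.3215)
P = B + -2.19·ex + -0.82·ey = (-2.1570,-4.3448)

-2.16 -4.34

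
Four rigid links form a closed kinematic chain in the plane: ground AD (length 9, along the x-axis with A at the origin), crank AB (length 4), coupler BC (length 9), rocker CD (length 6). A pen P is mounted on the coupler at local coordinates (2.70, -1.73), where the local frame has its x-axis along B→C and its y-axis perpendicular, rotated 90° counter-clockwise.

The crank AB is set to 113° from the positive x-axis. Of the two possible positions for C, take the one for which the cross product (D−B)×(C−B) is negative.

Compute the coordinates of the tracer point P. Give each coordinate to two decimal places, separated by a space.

-1.24 0.49

A=(0,0), D=(9.00,0)
B = A + 4.00·(cos113°, sin113°) = (-1.5629, 3.6820)
|BD| = 11.1863
circle(B,9.00) ∩ circle(D,6.00): a=7.6045, h=4.8136
  candidates: C₊=(7.2023,5.7244) cross=53.847; C₋=(4.0334,-3.3665) cross=-53.847
  mode - wants cross < 0 → take C=(4.0334,-3.3665) (cross=-53.847)
ex = (C−B)/|BC| = (0.6218,-0.7832); ey = (0.7832,0.6218)
P = B + 2.70·ex + -1.73·ey = (-1.2389,0.4917)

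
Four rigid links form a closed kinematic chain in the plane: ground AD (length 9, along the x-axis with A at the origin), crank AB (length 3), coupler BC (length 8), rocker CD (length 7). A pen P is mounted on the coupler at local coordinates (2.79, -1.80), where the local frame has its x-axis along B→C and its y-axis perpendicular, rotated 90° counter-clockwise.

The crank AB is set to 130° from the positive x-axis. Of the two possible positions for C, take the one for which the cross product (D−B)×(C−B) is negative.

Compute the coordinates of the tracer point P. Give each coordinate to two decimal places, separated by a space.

A=(0,0), D=(9.00,0)
B = A + 3.00·(cos130°, sin130°) = (-1.9284, 2.2981)
|BD| = 11.1674
circle(B,8.00) ∩ circle(D,7.00): a=6.2553, h=4.9871
  candidates: C₊=(5.2193,5.8912) cross=55.693; C₋=(3.1667,-3.8695) cross=-55.693
  mode - wants cross < 0 → take C=(3.1667,-3.8695) (cross=-55.693)
ex = (C−B)/|BC| = (0.6369,-0.7710); ey = (0.7710,0.6369)
P = B + 2.79·ex + -1.80·ey = (-1.5392,-0.9992)

-1.54 -1.00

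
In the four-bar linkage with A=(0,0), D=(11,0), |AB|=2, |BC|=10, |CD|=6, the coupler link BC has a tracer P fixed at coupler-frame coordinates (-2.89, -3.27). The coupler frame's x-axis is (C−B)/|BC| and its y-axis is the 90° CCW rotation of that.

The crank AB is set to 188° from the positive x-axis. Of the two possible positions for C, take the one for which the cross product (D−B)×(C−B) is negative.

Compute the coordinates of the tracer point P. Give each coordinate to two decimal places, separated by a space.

-5.99 -2.01

A=(0,0), D=(11.00,0)
B = A + 2.00·(cos188°, sin188°) = (-1.9805, -0.2783)
|BD| = 12.9835
circle(B,10.00) ∩ circle(D,6.00): a=8.9564, h=4.4478
  candidates: C₊=(6.8785,4.3604) cross=57.747; C₋=(7.0692,-4.5331) cross=-57.747
  mode - wants cross < 0 → take C=(7.0692,-4.5331) (cross=-57.747)
ex = (C−B)/|BC| = (0.9050,-0.4255); ey = (0.4255,0.9050)
P = B + -2.89·ex + -3.27·ey = (-5.9872,-2.0080)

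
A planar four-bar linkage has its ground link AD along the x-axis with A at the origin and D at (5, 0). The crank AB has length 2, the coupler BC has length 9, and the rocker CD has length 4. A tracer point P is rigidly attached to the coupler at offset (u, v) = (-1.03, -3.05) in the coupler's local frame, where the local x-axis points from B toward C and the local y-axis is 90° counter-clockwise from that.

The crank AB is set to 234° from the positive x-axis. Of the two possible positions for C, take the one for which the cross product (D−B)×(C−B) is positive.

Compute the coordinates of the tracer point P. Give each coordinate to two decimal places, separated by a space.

-0.12 -4.66

A=(0,0), D=(5.00,0)
B = A + 2.00·(cos234°, sin234°) = (-1.1756, -1.6180)
|BD| = 6.3840
circle(B,9.00) ∩ circle(D,4.00): a=8.2828, h=3.5206
  candidates: C₊=(5.9445,3.8869) cross=22.475; C₋=(7.7291,-2.9244) cross=-22.475
  mode + wants cross > 0 → take C=(5.9445,3.8869) (cross=22.475)
ex = (C−B)/|BC| = (0.7911,0.6117); ey = (-0.6117,0.7911)
P = B + -1.03·ex + -3.05·ey = (-0.1249,-4.6610)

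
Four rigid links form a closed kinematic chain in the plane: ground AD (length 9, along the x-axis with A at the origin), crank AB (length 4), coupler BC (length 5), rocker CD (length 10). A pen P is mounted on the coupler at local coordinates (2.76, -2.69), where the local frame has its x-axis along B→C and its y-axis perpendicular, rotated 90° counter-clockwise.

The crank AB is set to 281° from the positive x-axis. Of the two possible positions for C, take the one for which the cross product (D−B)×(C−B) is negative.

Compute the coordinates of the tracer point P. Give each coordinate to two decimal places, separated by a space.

A=(0,0), D=(9.00,0)
B = A + 4.00·(cos281°, sin281°) = (0.7632, -3.9265)
|BD| = 9.1248
circle(B,5.00) ∩ circle(D,10.00): a=0.4527, h=4.9795
  candidates: C₊=(-0.9708,0.7632) cross=45.437; C₋=(3.3146,-8.2266) cross=-45.437
  mode - wants cross < 0 → take C=(3.3146,-8.2266) (cross=-45.437)
ex = (C−B)/|BC| = (0.5103,-0.8600); ey = (0.8600,0.5103)
P = B + 2.76·ex + -2.69·ey = (-0.1418,-7.6728)

-0.14 -7.67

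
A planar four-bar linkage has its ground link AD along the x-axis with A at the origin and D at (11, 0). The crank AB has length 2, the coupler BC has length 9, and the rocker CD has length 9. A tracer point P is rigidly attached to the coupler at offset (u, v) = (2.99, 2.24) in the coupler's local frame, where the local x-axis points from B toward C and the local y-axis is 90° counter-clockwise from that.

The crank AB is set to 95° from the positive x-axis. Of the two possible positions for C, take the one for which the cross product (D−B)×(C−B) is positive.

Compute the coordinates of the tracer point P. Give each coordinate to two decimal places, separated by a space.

A=(0,0), D=(11.00,0)
B = A + 2.00·(cos95°, sin95°) = (-0.1743, 1.9924)
|BD| = 11.3505
circle(B,9.00) ∩ circle(D,9.00): a=5.6753, h=6.9851
  candidates: C₊=(6.6390,7.8728) cross=79.284; C₋=(4.1867,-5.8804) cross=-79.284
  mode + wants cross > 0 → take C=(6.6390,7.8728) (cross=79.284)
ex = (C−B)/|BC| = (0.7570,0.6534); ey = (-0.6534,0.7570)
P = B + 2.99·ex + 2.24·ey = (0.6256,5.6417)

0.63 5.64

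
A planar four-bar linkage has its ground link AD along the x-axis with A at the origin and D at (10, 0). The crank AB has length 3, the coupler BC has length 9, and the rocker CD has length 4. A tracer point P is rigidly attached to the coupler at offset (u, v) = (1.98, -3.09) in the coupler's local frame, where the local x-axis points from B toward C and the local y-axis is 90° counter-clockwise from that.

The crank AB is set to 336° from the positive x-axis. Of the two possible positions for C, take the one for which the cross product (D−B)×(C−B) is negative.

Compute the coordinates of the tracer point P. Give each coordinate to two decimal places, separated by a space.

A=(0,0), D=(10.00,0)
B = A + 3.00·(cos336°, sin336°) = (2.7406, -1.2202)
|BD| = 7.3612
circle(B,9.00) ∩ circle(D,4.00): a=8.0956, h=3.9320
  candidates: C₊=(10.0725,3.9993) cross=28.944; C₋=(11.3761,-3.7559) cross=-28.944
  mode - wants cross < 0 → take C=(11.3761,-3.7559) (cross=-28.944)
ex = (C−B)/|BC| = (0.9595,-0.2817); ey = (0.2817,0.9595)
P = B + 1.98·ex + -3.09·ey = (3.7699,-4.7429)

3.77 -4.74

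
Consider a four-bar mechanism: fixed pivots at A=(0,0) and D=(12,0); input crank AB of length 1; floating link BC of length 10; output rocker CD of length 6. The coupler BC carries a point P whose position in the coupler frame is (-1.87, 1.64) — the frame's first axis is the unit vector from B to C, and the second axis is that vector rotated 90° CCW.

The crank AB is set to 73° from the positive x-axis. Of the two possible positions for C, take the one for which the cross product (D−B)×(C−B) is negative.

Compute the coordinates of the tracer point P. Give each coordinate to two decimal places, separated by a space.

A=(0,0), D=(12.00,0)
B = A + 1.00·(cos73°, sin73°) = (0.2924, 0.9563)
|BD| = 11.7466
circle(B,10.00) ∩ circle(D,6.00): a=8.5975, h=5.1072
  candidates: C₊=(9.2771,5.3466) cross=59.992; C₋=(8.4456,-4.8338) cross=-59.992
  mode - wants cross < 0 → take C=(8.4456,-4.8338) (cross=-59.992)
ex = (C−B)/|BC| = (0.8153,-0.5790); ey = (0.5790,0.8153)
P = B + -1.87·ex + 1.64·ey = (-0.2827,3.3762)

-0.28 3.38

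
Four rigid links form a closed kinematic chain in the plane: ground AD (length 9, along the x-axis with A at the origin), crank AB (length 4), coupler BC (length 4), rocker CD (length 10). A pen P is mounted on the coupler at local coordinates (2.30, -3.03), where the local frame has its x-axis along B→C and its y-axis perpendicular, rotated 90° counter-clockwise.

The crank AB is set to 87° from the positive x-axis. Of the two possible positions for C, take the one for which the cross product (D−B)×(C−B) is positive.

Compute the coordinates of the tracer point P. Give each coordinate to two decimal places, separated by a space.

3.99 4.39

A=(0,0), D=(9.00,0)
B = A + 4.00·(cos87°, sin87°) = (0.2093, 3.9945)
|BD| = 9.6557
circle(B,4.00) ∩ circle(D,10.00): a=0.4781, h=3.9713
  candidates: C₊=(2.2875,7.4123) cross=38.346; C₋=(-0.9984,0.1812) cross=-38.346
  mode + wants cross > 0 → take C=(2.2875,7.4123) (cross=38.346)
ex = (C−B)/|BC| = (0.5195,0.8544); ey = (-0.8544,0.5195)
P = B + 2.30·ex + -3.03·ey = (3.9933,4.3855)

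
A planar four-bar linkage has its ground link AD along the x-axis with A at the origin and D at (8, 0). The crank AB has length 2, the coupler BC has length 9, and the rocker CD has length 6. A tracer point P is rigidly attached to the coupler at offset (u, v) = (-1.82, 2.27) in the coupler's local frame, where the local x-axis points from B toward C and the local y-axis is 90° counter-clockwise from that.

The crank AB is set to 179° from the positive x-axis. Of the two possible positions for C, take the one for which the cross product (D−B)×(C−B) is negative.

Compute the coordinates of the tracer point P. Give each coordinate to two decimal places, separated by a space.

A=(0,0), D=(8.00,0)
B = A + 2.00·(cos179°, sin179°) = (-1.9997, 0.0349)
|BD| = 9.9998
circle(B,9.00) ∩ circle(D,6.00): a=7.2499, h=5.3328
  candidates: C₊=(5.2688,5.3423) cross=53.326; C₋=(5.2316,-5.3231) cross=-53.326
  mode - wants cross < 0 → take C=(5.2316,-5.3231) (cross=-53.326)
ex = (C−B)/|BC| = (0.8035,-0.5953); ey = (0.5953,0.8035)
P = B + -1.82·ex + 2.27·ey = (-2.1106,2.9423)

-2.11 2.94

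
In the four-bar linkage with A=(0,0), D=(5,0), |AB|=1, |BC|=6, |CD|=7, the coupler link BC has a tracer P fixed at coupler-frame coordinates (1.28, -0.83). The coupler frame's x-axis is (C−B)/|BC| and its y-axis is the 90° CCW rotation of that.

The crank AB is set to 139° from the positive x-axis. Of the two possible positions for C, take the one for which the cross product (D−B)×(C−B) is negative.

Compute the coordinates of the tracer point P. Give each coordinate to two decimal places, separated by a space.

-1.33 -0.76

A=(0,0), D=(5.00,0)
B = A + 1.00·(cos139°, sin139°) = (-0.7547, 0.6561)
|BD| = 5.7920
circle(B,6.00) ∩ circle(D,7.00): a=1.7738, h=5.7318
  candidates: C₊=(1.6569,6.1501) cross=33.199; C₋=(0.3584,-5.2398) cross=-33.199
  mode - wants cross < 0 → take C=(0.3584,-5.2398) (cross=-33.199)
ex = (C−B)/|BC| = (0.1855,-0.9826); ey = (0.9826,0.1855)
P = B + 1.28·ex + -0.83·ey = (-1.3328,-0.7557)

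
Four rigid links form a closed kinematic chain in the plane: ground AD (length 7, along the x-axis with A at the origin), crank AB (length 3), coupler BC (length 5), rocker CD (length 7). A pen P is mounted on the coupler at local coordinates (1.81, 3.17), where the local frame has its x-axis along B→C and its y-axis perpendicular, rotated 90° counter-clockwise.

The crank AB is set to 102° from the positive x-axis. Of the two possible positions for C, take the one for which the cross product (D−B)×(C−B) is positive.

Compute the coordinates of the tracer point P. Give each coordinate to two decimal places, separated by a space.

-1.11 6.55

A=(0,0), D=(7.00,0)
B = A + 3.00·(cos102°, sin102°) = (-0.6237, 2.9344)
|BD| = 8.1690
circle(B,5.00) ∩ circle(D,7.00): a=2.6155, h=4.2613
  candidates: C₊=(3.3480,5.9718) cross=34.811; C₋=(0.2865,-1.9820) cross=-34.811
  mode + wants cross > 0 → take C=(3.3480,5.9718) (cross=34.811)
ex = (C−B)/|BC| = (0.7943,0.6075); ey = (-0.6075,0.7943)
P = B + 1.81·ex + 3.17·ey = (-1.1117,6.5520)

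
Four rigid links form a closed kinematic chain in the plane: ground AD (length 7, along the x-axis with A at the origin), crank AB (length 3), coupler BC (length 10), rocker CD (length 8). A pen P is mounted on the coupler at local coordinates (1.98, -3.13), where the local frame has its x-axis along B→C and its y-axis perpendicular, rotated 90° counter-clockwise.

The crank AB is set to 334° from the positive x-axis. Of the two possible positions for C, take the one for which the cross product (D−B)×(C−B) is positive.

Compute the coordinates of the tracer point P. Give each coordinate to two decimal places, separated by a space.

A=(0,0), D=(7.00,0)
B = A + 3.00·(cos334°, sin334°) = (2.6964, -1.3151)
|BD| = 4.5001
circle(B,10.00) ∩ circle(D,8.00): a=6.2500, h=7.8063
  candidates: C₊=(6.3922,7.9769) cross=35.129; C₋=(10.9548,-6.9541) cross=-35.129
  mode + wants cross > 0 → take C=(6.3922,7.9769) (cross=35.129)
ex = (C−B)/|BC| = (0.3696,0.9292); ey = (-0.9292,0.3696)
P = B + 1.98·ex + -3.13·ey = (6.3365,-0.6321)

6.34 -0.63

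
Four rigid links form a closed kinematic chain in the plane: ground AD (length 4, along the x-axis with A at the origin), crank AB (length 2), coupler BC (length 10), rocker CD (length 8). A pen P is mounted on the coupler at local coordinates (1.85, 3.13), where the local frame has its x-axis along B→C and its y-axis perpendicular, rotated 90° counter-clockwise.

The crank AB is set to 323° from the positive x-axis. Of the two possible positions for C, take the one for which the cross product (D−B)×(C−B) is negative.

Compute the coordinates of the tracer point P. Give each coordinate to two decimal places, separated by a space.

3.96 1.56

A=(0,0), D=(4.00,0)
B = A + 2.00·(cos323°, sin323°) = (1.5973, -1.2036)
|BD| = 2.6873
circle(B,10.00) ∩ circle(D,8.00): a=8.0417, h=5.9440
  candidates: C₊=(6.1251,7.7126) cross=15.973; C₋=(11.4495,-2.9163) cross=-15.973
  mode - wants cross < 0 → take C=(11.4495,-2.9163) (cross=-15.973)
ex = (C−B)/|BC| = (0.9852,-0.1713); ey = (0.1713,0.9852)
P = B + 1.85·ex + 3.13·ey = (3.9560,1.5633)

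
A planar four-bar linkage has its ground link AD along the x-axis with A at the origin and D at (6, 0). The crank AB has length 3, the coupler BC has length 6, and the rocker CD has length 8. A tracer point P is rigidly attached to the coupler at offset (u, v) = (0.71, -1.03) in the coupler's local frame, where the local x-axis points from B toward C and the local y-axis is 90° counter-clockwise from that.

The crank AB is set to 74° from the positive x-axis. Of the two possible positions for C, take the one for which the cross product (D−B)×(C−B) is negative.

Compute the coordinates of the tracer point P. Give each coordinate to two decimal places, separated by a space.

A=(0,0), D=(6.00,0)
B = A + 3.00·(cos74°, sin74°) = (0.8269, 2.8838)
|BD| = 5.9226
circle(B,6.00) ∩ circle(D,8.00): a=0.5975, h=5.9702
  candidates: C₊=(4.2557,7.8075) cross=35.359; C₋=(-1.5582,-2.6218) cross=-35.359
  mode - wants cross < 0 → take C=(-1.5582,-2.6218) (cross=-35.359)
ex = (C−B)/|BC| = (-0.3975,-0.9176); ey = (0.9176,-0.3975)
P = B + 0.71·ex + -1.03·ey = (-0.4004,2.6417)

-0.40 2.64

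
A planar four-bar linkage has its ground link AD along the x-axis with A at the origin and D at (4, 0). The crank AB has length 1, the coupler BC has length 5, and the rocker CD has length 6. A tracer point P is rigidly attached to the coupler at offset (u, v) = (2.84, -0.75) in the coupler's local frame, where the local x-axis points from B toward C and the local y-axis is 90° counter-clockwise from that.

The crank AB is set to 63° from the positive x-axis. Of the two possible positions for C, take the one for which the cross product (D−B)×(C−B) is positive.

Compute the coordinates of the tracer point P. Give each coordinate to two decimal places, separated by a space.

A=(0,0), D=(4.00,0)
B = A + 1.00·(cos63°, sin63°) = (0.4540, 0.8910)
|BD| = 3.6562
circle(B,5.00) ∩ circle(D,6.00): a=0.3238, h=4.9895
  candidates: C₊=(1.9840,5.6512) cross=18.243; C₋=(-0.4478,-4.0270) cross=-18.243
  mode + wants cross > 0 → take C=(1.9840,5.6512) (cross=18.243)
ex = (C−B)/|BC| = (0.3060,0.9520); ey = (-0.9520,0.3060)
P = B + 2.84·ex + -0.75·ey = (2.0371,3.3653)

2.04 3.37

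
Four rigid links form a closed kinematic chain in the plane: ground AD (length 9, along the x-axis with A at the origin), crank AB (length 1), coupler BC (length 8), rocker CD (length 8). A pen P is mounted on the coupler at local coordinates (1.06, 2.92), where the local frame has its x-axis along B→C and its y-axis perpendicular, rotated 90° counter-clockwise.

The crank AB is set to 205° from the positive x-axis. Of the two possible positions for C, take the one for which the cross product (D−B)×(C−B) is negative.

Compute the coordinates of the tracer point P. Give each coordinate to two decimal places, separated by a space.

2.00 0.68

A=(0,0), D=(9.00,0)
B = A + 1.00·(cos205°, sin205°) = (-0.9063, -0.4226)
|BD| = 9.9153
circle(B,8.00) ∩ circle(D,8.00): a=4.9577, h=6.2787
  candidates: C₊=(3.7792,6.0616) cross=62.255; C₋=(4.3145,-6.4843) cross=-62.255
  mode - wants cross < 0 → take C=(4.3145,-6.4843) (cross=-62.255)
ex = (C−B)/|BC| = (0.6526,-0.7577); ey = (0.7577,0.6526)
P = B + 1.06·ex + 2.92·ey = (1.9979,0.6798)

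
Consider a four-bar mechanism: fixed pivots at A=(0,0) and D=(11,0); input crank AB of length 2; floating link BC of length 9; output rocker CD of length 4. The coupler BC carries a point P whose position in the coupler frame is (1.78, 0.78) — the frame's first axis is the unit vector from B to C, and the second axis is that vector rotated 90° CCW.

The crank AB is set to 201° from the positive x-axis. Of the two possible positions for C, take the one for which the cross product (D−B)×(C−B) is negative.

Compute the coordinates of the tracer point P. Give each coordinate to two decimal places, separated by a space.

A=(0,0), D=(11.00,0)
B = A + 2.00·(cos201°, sin201°) = (-1.8672, -0.7167)
|BD| = 12.8871
circle(B,9.00) ∩ circle(D,4.00): a=8.9655, h=0.7878
  candidates: C₊=(7.0406,0.5685) cross=10.153; C₋=(7.1282,-1.0047) cross=-10.153
  mode - wants cross < 0 → take C=(7.1282,-1.0047) (cross=-10.153)
ex = (C−B)/|BC| = (0.9995,-0.0320); ey = (0.0320,0.9995)
P = B + 1.78·ex + 0.78·ey = (-0.0631,0.0059)

-0.06 0.01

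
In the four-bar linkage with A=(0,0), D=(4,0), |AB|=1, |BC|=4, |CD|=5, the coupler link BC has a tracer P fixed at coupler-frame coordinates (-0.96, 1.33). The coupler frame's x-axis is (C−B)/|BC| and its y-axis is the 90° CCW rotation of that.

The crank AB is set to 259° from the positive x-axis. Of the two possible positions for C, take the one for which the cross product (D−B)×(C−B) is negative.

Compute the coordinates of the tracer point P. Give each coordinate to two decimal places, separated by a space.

0.50 0.51

A=(0,0), D=(4.00,0)
B = A + 1.00·(cos259°, sin259°) = (-0.1908, -0.9816)
|BD| = 4.3042
circle(B,4.00) ∩ circle(D,5.00): a=1.1066, h=3.8439
  candidates: C₊=(0.0100,3.0133) cross=16.545; C₋=(1.7633,-4.4718) cross=-16.545
  mode - wants cross < 0 → take C=(1.7633,-4.4718) (cross=-16.545)
ex = (C−B)/|BC| = (0.4885,-0.8725); ey = (0.8725,0.4885)
P = B + -0.96·ex + 1.33·ey = (0.5007,0.5058)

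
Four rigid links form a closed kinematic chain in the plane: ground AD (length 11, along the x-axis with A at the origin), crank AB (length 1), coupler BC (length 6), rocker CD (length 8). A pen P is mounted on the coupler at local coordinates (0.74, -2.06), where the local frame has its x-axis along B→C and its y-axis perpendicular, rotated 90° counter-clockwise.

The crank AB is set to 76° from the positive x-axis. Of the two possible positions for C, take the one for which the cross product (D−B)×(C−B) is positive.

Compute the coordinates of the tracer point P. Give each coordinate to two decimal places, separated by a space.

2.16 -0.08

A=(0,0), D=(11.00,0)
B = A + 1.00·(cos76°, sin76°) = (0.2419, 0.9703)
|BD| = 10.8017
circle(B,6.00) ∩ circle(D,8.00): a=4.1048, h=4.3762
  candidates: C₊=(4.7232,4.9600) cross=47.270; C₋=(3.9370,-3.7569) cross=-47.270
  mode + wants cross > 0 → take C=(4.7232,4.9600) (cross=47.270)
ex = (C−B)/|BC| = (0.7469,0.6650); ey = (-0.6650,0.7469)
P = B + 0.74·ex + -2.06·ey = (2.1644,-0.0762)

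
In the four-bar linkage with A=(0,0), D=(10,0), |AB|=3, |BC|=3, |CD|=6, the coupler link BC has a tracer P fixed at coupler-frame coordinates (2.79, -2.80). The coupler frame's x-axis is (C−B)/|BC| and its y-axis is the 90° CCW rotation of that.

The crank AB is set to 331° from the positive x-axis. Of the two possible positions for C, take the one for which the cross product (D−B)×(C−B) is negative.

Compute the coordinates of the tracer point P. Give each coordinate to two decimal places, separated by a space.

3.10 -5.38

A=(0,0), D=(10.00,0)
B = A + 3.00·(cos331°, sin331°) = (2.6239, -1.4544)
|BD| = 7.5182
circle(B,3.00) ∩ circle(D,6.00): a=1.9634, h=2.2682
  candidates: C₊=(4.1114,1.1508) cross=17.053; C₋=(4.9890,-3.3000) cross=-17.053
  mode - wants cross < 0 → take C=(4.9890,-3.3000) (cross=-17.053)
ex = (C−B)/|BC| = (0.7884,-0.6152); ey = (0.6152,0.7884)
P = B + 2.79·ex + -2.80·ey = (3.1009,-5.3783)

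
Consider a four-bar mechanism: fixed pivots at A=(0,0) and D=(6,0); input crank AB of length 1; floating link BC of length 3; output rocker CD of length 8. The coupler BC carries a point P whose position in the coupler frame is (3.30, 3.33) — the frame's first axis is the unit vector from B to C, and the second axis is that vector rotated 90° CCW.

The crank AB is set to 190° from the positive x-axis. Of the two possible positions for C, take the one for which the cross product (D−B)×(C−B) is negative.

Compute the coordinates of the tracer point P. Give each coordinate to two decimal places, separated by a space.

1.91 -3.86

A=(0,0), D=(6.00,0)
B = A + 1.00·(cos190°, sin190°) = (-0.9848, -0.1736)
|BD| = 6.9870
circle(B,3.00) ∩ circle(D,8.00): a=-0.4424, h=2.9672
  candidates: C₊=(-1.5008,2.7816) cross=20.732; C₋=(-1.3533,-3.1509) cross=-20.732
  mode - wants cross < 0 → take C=(-1.3533,-3.1509) (cross=-20.732)
ex = (C−B)/|BC| = (-0.1228,-0.9924); ey = (0.9924,-0.1228)
P = B + 3.30·ex + 3.33·ey = (1.9146,-3.8577)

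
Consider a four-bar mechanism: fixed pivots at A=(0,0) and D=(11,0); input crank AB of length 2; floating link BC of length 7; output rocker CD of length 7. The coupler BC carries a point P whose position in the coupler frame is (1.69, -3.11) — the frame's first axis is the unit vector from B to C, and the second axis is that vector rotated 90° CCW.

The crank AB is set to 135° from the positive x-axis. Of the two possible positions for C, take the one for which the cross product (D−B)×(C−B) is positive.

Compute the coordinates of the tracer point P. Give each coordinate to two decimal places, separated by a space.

A=(0,0), D=(11.00,0)
B = A + 2.00·(cos135°, sin135°) = (-1.4142, 1.4142)
|BD| = 12.4945
circle(B,7.00) ∩ circle(D,7.00): a=6.2473, h=3.1578
  candidates: C₊=(5.1503,3.8446) cross=39.455; C₋=(4.4355,-2.4304) cross=-39.455
  mode + wants cross > 0 → take C=(5.1503,3.8446) (cross=39.455)
ex = (C−B)/|BC| = (0.9378,0.3472); ey = (-0.3472,0.9378)
P = B + 1.69·ex + -3.11·ey = (1.2505,-0.9155)

1.25 -0.92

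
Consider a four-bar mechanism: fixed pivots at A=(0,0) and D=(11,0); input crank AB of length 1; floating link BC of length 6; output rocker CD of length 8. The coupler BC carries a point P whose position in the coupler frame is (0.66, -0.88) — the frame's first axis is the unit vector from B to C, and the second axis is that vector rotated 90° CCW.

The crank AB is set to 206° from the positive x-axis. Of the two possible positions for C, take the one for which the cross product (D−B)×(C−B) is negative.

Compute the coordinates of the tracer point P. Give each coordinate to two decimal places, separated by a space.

-0.87 -1.54

A=(0,0), D=(11.00,0)
B = A + 1.00·(cos206°, sin206°) = (-0.8988, -0.4384)
|BD| = 11.9069
circle(B,6.00) ∩ circle(D,8.00): a=4.7776, h=3.6296
  candidates: C₊=(3.7420,3.3647) cross=43.217; C₋=(4.0092,-3.8896) cross=-43.217
  mode - wants cross < 0 → take C=(4.0092,-3.8896) (cross=-43.217)
ex = (C−B)/|BC| = (0.8180,-0.5752); ey = (0.5752,0.8180)
P = B + 0.66·ex + -0.88·ey = (-0.8651,-1.5379)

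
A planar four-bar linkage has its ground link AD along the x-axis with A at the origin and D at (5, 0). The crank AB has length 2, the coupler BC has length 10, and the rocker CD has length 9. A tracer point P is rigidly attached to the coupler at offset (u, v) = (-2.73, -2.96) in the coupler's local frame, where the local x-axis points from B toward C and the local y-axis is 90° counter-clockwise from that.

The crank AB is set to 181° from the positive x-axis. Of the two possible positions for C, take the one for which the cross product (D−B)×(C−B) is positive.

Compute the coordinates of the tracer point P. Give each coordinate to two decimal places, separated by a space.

A=(0,0), D=(5.00,0)
B = A + 2.00·(cos181°, sin181°) = (-1.9997, -0.0349)
|BD| = 6.9998
circle(B,10.00) ∩ circle(D,9.00): a=4.8571, h=8.7412
  candidates: C₊=(2.8137,8.7304) cross=61.187; C₋=(2.9009,-8.7518) cross=-61.187
  mode + wants cross > 0 → take C=(2.8137,8.7304) (cross=61.187)
ex = (C−B)/|BC| = (0.4813,0.8765); ey = (-0.8765,0.4813)
P = B + -2.73·ex + -2.96·ey = (-0.7192,-3.8526)

-0.72 -3.85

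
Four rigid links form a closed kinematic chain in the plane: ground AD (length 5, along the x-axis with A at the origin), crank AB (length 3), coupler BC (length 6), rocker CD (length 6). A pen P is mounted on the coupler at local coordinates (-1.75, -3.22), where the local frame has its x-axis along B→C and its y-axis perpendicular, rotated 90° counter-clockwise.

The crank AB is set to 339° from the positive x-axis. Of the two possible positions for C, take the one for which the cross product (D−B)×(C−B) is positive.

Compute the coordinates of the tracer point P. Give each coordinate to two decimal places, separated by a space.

A=(0,0), D=(5.00,0)
B = A + 3.00·(cos339°, sin339°) = (2.8007, -1.0751)
|BD| = 2.4480
circle(B,6.00) ∩ circle(D,6.00): a=1.2240, h=5.8738
  candidates: C₊=(1.3207,4.7395) cross=14.379; C₋=(6.4800,-5.8146) cross=-14.379
  mode + wants cross > 0 → take C=(1.3207,4.7395) (cross=14.379)
ex = (C−B)/|BC| = (-0.2467,0.9691); ey = (-0.9691,-0.2467)
P = B + -1.75·ex + -3.22·ey = (6.3529,-1.9767)

6.35 -1.98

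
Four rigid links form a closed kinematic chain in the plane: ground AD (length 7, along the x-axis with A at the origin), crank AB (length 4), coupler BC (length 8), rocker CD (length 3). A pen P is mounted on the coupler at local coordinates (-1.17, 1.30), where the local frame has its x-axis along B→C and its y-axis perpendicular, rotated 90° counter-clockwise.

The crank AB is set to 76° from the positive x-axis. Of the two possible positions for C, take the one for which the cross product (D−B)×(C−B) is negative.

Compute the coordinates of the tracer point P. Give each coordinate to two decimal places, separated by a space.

1.35 5.59

A=(0,0), D=(7.00,0)
B = A + 4.00·(cos76°, sin76°) = (0.9677, 3.8812)
|BD| = 7.1730
circle(B,8.00) ∩ circle(D,3.00): a=7.4203, h=2.9898
  candidates: C₊=(8.8257,2.3805) cross=21.446; C₋=(5.5902,-2.6481) cross=-21.446
  mode - wants cross < 0 → take C=(5.5902,-2.6481) (cross=-21.446)
ex = (C−B)/|BC| = (0.5778,-0.8162); ey = (0.8162,0.5778)
P = B + -1.17·ex + 1.30·ey = (1.3527,5.5873)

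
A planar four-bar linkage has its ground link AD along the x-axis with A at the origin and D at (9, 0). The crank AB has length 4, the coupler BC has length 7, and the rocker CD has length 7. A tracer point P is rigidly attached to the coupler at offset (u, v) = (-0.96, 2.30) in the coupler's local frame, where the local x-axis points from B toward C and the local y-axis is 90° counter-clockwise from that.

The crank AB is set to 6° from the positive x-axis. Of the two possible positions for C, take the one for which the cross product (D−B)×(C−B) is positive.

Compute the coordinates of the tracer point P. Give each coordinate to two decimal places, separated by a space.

A=(0,0), D=(9.00,0)
B = A + 4.00·(cos6°, sin6°) = (3.9781, 0.4181)
|BD| = 5.0393
circle(B,7.00) ∩ circle(D,7.00): a=2.5196, h=6.5308
  candidates: C₊=(7.0309,6.7173) cross=32.911; C₋=(5.9472,-6.2992) cross=-32.911
  mode + wants cross > 0 → take C=(7.0309,6.7173) (cross=32.911)
ex = (C−B)/|BC| = (0.4361,0.8999); ey = (-0.8999,0.4361)
P = B + -0.96·ex + 2.30·ey = (1.4897,0.5573)

1.49 0.56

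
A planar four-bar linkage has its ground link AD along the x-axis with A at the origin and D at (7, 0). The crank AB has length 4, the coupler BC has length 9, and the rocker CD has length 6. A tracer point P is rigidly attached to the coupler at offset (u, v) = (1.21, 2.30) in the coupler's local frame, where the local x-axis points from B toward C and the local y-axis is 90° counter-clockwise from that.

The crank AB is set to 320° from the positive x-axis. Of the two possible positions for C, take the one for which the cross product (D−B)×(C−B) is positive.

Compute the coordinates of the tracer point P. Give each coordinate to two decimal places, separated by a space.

1.29 -0.67

A=(0,0), D=(7.00,0)
B = A + 4.00·(cos320°, sin320°) = (3.0642, -2.5712)
|BD| = 4.7012
circle(B,9.00) ∩ circle(D,6.00): a=7.1366, h=5.4835
  candidates: C₊=(6.0399,5.9227) cross=25.779; C₋=(12.0379,-3.2588) cross=-25.779
  mode + wants cross > 0 → take C=(6.0399,5.9227) (cross=25.779)
ex = (C−B)/|BC| = (0.3306,0.9438); ey = (-0.9438,0.3306)
P = B + 1.21·ex + 2.30·ey = (1.2936,-0.6687)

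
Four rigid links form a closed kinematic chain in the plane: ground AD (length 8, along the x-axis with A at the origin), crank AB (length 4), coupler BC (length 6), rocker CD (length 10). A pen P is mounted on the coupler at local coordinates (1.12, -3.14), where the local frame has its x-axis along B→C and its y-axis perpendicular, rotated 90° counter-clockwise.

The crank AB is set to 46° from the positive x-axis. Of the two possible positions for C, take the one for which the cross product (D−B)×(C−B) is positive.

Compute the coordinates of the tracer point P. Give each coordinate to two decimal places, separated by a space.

6.01 3.70

A=(0,0), D=(8.00,0)
B = A + 4.00·(cos46°, sin46°) = (2.7786, 2.8774)
|BD| = 5.9617
circle(B,6.00) ∩ circle(D,10.00): a=-2.3867, h=5.5049
  candidates: C₊=(3.3451,8.8506) cross=32.818; C₋=(-1.9686,-0.7920) cross=-32.818
  mode + wants cross > 0 → take C=(3.3451,8.8506) (cross=32.818)
ex = (C−B)/|BC| = (0.0944,0.9955); ey = (-0.9955,0.0944)
P = B + 1.12·ex + -3.14·ey = (6.0104,3.6959)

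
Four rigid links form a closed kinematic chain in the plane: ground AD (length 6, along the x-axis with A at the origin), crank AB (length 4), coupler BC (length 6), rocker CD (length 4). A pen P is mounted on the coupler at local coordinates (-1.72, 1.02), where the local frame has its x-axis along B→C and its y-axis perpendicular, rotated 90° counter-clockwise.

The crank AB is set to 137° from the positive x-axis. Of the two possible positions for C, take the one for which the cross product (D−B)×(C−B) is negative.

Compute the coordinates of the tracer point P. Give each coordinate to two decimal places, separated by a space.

-3.78 4.54

A=(0,0), D=(6.00,0)
B = A + 4.00·(cos137°, sin137°) = (-2.9254, 2.7280)
|BD| = 9.3330
circle(B,6.00) ∩ circle(D,4.00): a=5.7380, h=1.7538
  candidates: C₊=(3.0746,2.7280) cross=16.368; C₋=(2.0493,-0.6264) cross=-16.368
  mode - wants cross < 0 → take C=(2.0493,-0.6264) (cross=-16.368)
ex = (C−B)/|BC| = (0.8291,-0.5591); ey = (0.5591,0.8291)
P = B + -1.72·ex + 1.02·ey = (-3.7813,4.5353)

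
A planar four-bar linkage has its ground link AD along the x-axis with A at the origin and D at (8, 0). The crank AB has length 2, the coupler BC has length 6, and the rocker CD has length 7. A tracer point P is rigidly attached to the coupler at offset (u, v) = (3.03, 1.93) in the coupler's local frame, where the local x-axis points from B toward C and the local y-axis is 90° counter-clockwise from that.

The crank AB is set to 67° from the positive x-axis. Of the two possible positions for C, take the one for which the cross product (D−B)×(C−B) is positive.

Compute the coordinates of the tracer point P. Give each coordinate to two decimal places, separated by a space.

A=(0,0), D=(8.00,0)
B = A + 2.00·(cos67°, sin67°) = (0.7815, 1.8410)
|BD| = 7.4496
circle(B,6.00) ∩ circle(D,7.00): a=2.8523, h=5.2787
  candidates: C₊=(4.8498,6.2511) cross=39.324; C₋=(2.2408,-3.9788) cross=-39.324
  mode + wants cross > 0 → take C=(4.8498,6.2511) (cross=39.324)
ex = (C−B)/|BC| = (0.6781,0.7350); ey = (-0.7350,0.6781)
P = B + 3.03·ex + 1.93·ey = (1.4174,5.3767)

1.42 5.38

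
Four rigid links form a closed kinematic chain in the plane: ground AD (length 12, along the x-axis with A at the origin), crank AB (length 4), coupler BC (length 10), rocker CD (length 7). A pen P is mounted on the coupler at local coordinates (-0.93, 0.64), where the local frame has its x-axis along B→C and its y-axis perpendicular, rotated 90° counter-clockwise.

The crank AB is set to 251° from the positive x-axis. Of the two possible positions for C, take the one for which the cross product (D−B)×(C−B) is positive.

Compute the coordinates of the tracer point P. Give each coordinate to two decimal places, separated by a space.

-2.41 -3.98

A=(0,0), D=(12.00,0)
B = A + 4.00·(cos251°, sin251°) = (-1.3023, -3.7821)
|BD| = 13.8295
circle(B,10.00) ∩ circle(D,7.00): a=8.7586, h=4.8256
  candidates: C₊=(5.8028,3.2549) cross=66.736; C₋=(8.4422,-6.0284) cross=-66.736
  mode + wants cross > 0 → take C=(5.8028,3.2549) (cross=66.736)
ex = (C−B)/|BC| = (0.7105,0.7037); ey = (-0.7037,0.7105)
P = B + -0.93·ex + 0.64·ey = (-2.4134,-3.9818)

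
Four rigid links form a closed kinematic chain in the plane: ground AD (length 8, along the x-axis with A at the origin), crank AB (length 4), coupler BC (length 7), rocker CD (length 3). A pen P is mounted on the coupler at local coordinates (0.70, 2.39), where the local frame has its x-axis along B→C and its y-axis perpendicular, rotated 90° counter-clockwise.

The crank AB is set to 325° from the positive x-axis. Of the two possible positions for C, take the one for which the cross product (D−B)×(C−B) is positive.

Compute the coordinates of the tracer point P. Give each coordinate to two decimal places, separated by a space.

1.93 -0.20

A=(0,0), D=(8.00,0)
B = A + 4.00·(cos325°, sin325°) = (3.2766, -2.2943)
|BD| = 5.2511
circle(B,7.00) ∩ circle(D,3.00): a=6.4343, h=2.7568
  candidates: C₊=(7.8597,2.9967) cross=14.476; C₋=(10.2688,-1.9628) cross=-14.476
  mode + wants cross > 0 → take C=(7.8597,2.9967) (cross=14.476)
ex = (C−B)/|BC| = (0.6547,0.7559); ey = (-0.7559,0.6547)
P = B + 0.70·ex + 2.39·ey = (1.9284,-0.2004)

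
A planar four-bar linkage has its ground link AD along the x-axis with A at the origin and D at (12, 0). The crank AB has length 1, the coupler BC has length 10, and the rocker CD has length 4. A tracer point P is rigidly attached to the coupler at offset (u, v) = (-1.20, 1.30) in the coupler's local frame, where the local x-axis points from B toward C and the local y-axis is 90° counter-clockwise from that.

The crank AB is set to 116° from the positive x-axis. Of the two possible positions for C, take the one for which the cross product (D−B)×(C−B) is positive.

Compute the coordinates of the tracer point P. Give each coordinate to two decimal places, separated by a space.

-1.88 1.92

A=(0,0), D=(12.00,0)
B = A + 1.00·(cos116°, sin116°) = (-0.4384, 0.8988)
|BD| = 12.4708
circle(B,10.00) ∩ circle(D,4.00): a=9.6033, h=2.7888
  candidates: C₊=(9.3409,2.9882) cross=34.778; C₋=(8.9389,-2.5749) cross=-34.778
  mode + wants cross > 0 → take C=(9.3409,2.9882) (cross=34.778)
ex = (C−B)/|BC| = (0.9779,0.2089); ey = (-0.2089,0.9779)
P = B + -1.20·ex + 1.30·ey = (-1.8835,1.9194)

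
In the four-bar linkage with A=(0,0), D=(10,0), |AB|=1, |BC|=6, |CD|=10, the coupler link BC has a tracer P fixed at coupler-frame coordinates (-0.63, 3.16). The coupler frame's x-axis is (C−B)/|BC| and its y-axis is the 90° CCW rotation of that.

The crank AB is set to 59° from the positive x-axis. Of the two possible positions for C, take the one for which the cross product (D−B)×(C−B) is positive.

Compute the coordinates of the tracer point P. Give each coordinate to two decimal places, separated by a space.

-2.68 1.27

A=(0,0), D=(10.00,0)
B = A + 1.00·(cos59°, sin59°) = (0.5150, 0.8572)
|BD| = 9.5236
circle(B,6.00) ∩ circle(D,10.00): a=1.4017, h=5.8340
  candidates: C₊=(2.4362,6.5413) cross=55.560; C₋=(1.3860,-5.0793) cross=-55.560
  mode + wants cross > 0 → take C=(2.4362,6.5413) (cross=55.560)
ex = (C−B)/|BC| = (0.3202,0.9474); ey = (-0.9474,0.3202)
P = B + -0.63·ex + 3.16·ey = (-2.6803,1.2721)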